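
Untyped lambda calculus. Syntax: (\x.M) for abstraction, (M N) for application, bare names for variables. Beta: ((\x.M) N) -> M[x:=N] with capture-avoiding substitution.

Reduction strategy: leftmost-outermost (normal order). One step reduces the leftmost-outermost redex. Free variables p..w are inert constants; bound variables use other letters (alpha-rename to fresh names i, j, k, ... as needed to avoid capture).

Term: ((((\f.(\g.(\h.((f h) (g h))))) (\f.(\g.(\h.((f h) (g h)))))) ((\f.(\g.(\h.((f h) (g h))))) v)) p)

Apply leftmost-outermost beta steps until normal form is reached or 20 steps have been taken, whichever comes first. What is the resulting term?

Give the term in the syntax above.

Step 0: ((((\f.(\g.(\h.((f h) (g h))))) (\f.(\g.(\h.((f h) (g h)))))) ((\f.(\g.(\h.((f h) (g h))))) v)) p)
Step 1: (((\g.(\h.(((\f.(\g.(\h.((f h) (g h))))) h) (g h)))) ((\f.(\g.(\h.((f h) (g h))))) v)) p)
Step 2: ((\h.(((\f.(\g.(\h.((f h) (g h))))) h) (((\f.(\g.(\h.((f h) (g h))))) v) h))) p)
Step 3: (((\f.(\g.(\h.((f h) (g h))))) p) (((\f.(\g.(\h.((f h) (g h))))) v) p))
Step 4: ((\g.(\h.((p h) (g h)))) (((\f.(\g.(\h.((f h) (g h))))) v) p))
Step 5: (\h.((p h) ((((\f.(\g.(\h.((f h) (g h))))) v) p) h)))
Step 6: (\h.((p h) (((\g.(\h.((v h) (g h)))) p) h)))
Step 7: (\h.((p h) ((\h.((v h) (p h))) h)))
Step 8: (\h.((p h) ((v h) (p h))))

Answer: (\h.((p h) ((v h) (p h))))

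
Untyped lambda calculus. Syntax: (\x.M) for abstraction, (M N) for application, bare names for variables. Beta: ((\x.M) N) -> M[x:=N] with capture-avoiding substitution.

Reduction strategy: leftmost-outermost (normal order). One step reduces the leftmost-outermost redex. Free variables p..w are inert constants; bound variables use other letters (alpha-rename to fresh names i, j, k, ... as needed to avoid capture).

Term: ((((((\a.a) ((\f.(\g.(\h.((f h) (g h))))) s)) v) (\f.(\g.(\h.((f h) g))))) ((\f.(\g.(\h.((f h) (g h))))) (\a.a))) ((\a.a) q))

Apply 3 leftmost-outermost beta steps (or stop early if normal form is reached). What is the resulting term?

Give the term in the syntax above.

Answer: ((((\h.((s h) (v h))) (\f.(\g.(\h.((f h) g))))) ((\f.(\g.(\h.((f h) (g h))))) (\a.a))) ((\a.a) q))

Derivation:
Step 0: ((((((\a.a) ((\f.(\g.(\h.((f h) (g h))))) s)) v) (\f.(\g.(\h.((f h) g))))) ((\f.(\g.(\h.((f h) (g h))))) (\a.a))) ((\a.a) q))
Step 1: ((((((\f.(\g.(\h.((f h) (g h))))) s) v) (\f.(\g.(\h.((f h) g))))) ((\f.(\g.(\h.((f h) (g h))))) (\a.a))) ((\a.a) q))
Step 2: (((((\g.(\h.((s h) (g h)))) v) (\f.(\g.(\h.((f h) g))))) ((\f.(\g.(\h.((f h) (g h))))) (\a.a))) ((\a.a) q))
Step 3: ((((\h.((s h) (v h))) (\f.(\g.(\h.((f h) g))))) ((\f.(\g.(\h.((f h) (g h))))) (\a.a))) ((\a.a) q))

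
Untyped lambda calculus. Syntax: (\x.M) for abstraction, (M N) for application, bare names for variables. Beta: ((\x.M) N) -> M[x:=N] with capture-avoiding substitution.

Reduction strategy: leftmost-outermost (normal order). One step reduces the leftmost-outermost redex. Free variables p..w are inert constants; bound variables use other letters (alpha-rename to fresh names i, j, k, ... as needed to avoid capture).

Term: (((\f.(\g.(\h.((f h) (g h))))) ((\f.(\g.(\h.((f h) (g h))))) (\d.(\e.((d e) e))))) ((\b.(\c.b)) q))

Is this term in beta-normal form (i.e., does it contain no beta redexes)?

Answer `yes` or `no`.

Answer: no

Derivation:
Term: (((\f.(\g.(\h.((f h) (g h))))) ((\f.(\g.(\h.((f h) (g h))))) (\d.(\e.((d e) e))))) ((\b.(\c.b)) q))
Found 3 beta redex(es).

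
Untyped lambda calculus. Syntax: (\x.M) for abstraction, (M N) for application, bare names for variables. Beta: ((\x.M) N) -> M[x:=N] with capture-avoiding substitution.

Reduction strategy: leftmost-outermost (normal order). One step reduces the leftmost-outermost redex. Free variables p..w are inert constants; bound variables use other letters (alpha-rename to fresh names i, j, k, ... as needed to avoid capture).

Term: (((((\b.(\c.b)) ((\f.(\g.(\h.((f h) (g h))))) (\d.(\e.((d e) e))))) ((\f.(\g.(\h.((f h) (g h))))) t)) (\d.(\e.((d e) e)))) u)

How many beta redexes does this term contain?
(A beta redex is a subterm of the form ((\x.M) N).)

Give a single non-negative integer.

Term: (((((\b.(\c.b)) ((\f.(\g.(\h.((f h) (g h))))) (\d.(\e.((d e) e))))) ((\f.(\g.(\h.((f h) (g h))))) t)) (\d.(\e.((d e) e)))) u)
  Redex: ((\b.(\c.b)) ((\f.(\g.(\h.((f h) (g h))))) (\d.(\e.((d e) e)))))
  Redex: ((\f.(\g.(\h.((f h) (g h))))) (\d.(\e.((d e) e))))
  Redex: ((\f.(\g.(\h.((f h) (g h))))) t)
Total redexes: 3

Answer: 3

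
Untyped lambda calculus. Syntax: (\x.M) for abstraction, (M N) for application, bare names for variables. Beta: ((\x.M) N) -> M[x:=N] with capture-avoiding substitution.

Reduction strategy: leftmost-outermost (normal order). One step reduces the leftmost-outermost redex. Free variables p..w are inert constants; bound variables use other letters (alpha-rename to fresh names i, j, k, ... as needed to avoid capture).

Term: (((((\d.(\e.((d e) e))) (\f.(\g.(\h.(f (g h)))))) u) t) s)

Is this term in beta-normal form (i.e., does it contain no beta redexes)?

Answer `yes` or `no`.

Answer: no

Derivation:
Term: (((((\d.(\e.((d e) e))) (\f.(\g.(\h.(f (g h)))))) u) t) s)
Found 1 beta redex(es).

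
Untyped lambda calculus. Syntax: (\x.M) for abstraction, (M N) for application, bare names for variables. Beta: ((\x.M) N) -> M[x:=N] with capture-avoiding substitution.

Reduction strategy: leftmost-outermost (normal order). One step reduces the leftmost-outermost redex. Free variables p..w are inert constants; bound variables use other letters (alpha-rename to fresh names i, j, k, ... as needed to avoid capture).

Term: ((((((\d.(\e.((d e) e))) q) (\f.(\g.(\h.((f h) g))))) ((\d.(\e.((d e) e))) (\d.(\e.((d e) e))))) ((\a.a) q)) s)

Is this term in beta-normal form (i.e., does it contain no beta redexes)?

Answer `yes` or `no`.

Term: ((((((\d.(\e.((d e) e))) q) (\f.(\g.(\h.((f h) g))))) ((\d.(\e.((d e) e))) (\d.(\e.((d e) e))))) ((\a.a) q)) s)
Found 3 beta redex(es).

Answer: no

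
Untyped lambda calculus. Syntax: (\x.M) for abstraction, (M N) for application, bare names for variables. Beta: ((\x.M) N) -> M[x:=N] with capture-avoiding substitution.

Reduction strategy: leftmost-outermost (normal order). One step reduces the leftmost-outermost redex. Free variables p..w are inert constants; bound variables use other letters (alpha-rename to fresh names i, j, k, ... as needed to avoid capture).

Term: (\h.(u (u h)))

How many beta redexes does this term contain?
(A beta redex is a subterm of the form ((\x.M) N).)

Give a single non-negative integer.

Answer: 0

Derivation:
Term: (\h.(u (u h)))
  (no redexes)
Total redexes: 0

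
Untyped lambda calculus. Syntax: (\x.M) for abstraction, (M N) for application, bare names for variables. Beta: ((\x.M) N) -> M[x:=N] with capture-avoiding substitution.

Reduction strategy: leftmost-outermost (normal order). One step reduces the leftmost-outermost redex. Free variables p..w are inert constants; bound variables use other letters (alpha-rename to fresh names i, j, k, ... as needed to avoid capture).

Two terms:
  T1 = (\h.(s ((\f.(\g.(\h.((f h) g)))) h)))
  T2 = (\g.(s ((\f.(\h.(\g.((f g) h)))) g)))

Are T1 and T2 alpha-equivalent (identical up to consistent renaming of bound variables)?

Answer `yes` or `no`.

Term 1: (\h.(s ((\f.(\g.(\h.((f h) g)))) h)))
Term 2: (\g.(s ((\f.(\h.(\g.((f g) h)))) g)))
Alpha-equivalence: compare structure up to binder renaming.
Result: True

Answer: yes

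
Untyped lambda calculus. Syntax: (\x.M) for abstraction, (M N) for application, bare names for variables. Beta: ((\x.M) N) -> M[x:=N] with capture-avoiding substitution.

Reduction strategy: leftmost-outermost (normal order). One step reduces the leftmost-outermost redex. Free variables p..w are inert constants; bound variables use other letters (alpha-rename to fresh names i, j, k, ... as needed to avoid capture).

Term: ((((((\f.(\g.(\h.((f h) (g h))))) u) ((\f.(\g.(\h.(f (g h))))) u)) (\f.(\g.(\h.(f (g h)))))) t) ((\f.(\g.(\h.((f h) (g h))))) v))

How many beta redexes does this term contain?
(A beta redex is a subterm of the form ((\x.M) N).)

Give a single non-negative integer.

Answer: 3

Derivation:
Term: ((((((\f.(\g.(\h.((f h) (g h))))) u) ((\f.(\g.(\h.(f (g h))))) u)) (\f.(\g.(\h.(f (g h)))))) t) ((\f.(\g.(\h.((f h) (g h))))) v))
  Redex: ((\f.(\g.(\h.((f h) (g h))))) u)
  Redex: ((\f.(\g.(\h.(f (g h))))) u)
  Redex: ((\f.(\g.(\h.((f h) (g h))))) v)
Total redexes: 3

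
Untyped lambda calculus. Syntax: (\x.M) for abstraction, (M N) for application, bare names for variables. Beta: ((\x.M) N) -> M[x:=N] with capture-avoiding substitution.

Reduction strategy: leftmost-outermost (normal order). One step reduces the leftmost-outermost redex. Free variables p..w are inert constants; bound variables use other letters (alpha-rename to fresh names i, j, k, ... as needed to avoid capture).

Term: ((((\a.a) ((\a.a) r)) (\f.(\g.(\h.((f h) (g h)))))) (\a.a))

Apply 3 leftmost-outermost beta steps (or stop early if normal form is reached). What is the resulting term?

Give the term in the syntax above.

Step 0: ((((\a.a) ((\a.a) r)) (\f.(\g.(\h.((f h) (g h)))))) (\a.a))
Step 1: ((((\a.a) r) (\f.(\g.(\h.((f h) (g h)))))) (\a.a))
Step 2: ((r (\f.(\g.(\h.((f h) (g h)))))) (\a.a))
Step 3: (normal form reached)

Answer: ((r (\f.(\g.(\h.((f h) (g h)))))) (\a.a))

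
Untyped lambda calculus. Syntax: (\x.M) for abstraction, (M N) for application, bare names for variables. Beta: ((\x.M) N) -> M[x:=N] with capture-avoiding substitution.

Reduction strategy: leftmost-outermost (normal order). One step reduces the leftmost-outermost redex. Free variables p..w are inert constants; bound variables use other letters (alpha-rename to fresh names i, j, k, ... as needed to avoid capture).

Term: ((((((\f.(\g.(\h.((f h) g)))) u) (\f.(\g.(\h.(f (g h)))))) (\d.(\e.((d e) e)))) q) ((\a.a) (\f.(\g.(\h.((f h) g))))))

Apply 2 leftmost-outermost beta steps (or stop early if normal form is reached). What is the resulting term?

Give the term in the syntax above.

Step 0: ((((((\f.(\g.(\h.((f h) g)))) u) (\f.(\g.(\h.(f (g h)))))) (\d.(\e.((d e) e)))) q) ((\a.a) (\f.(\g.(\h.((f h) g))))))
Step 1: (((((\g.(\h.((u h) g))) (\f.(\g.(\h.(f (g h)))))) (\d.(\e.((d e) e)))) q) ((\a.a) (\f.(\g.(\h.((f h) g))))))
Step 2: ((((\h.((u h) (\f.(\g.(\h.(f (g h))))))) (\d.(\e.((d e) e)))) q) ((\a.a) (\f.(\g.(\h.((f h) g))))))

Answer: ((((\h.((u h) (\f.(\g.(\h.(f (g h))))))) (\d.(\e.((d e) e)))) q) ((\a.a) (\f.(\g.(\h.((f h) g))))))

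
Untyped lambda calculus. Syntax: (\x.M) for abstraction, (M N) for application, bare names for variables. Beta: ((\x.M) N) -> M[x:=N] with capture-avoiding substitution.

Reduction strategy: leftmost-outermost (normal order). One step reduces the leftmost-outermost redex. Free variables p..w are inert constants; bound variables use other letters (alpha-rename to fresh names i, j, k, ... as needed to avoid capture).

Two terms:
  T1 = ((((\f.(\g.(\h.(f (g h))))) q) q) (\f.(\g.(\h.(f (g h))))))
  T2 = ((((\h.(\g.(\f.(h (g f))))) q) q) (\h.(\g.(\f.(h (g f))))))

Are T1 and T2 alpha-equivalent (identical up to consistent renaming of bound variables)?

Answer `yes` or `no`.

Answer: yes

Derivation:
Term 1: ((((\f.(\g.(\h.(f (g h))))) q) q) (\f.(\g.(\h.(f (g h))))))
Term 2: ((((\h.(\g.(\f.(h (g f))))) q) q) (\h.(\g.(\f.(h (g f))))))
Alpha-equivalence: compare structure up to binder renaming.
Result: True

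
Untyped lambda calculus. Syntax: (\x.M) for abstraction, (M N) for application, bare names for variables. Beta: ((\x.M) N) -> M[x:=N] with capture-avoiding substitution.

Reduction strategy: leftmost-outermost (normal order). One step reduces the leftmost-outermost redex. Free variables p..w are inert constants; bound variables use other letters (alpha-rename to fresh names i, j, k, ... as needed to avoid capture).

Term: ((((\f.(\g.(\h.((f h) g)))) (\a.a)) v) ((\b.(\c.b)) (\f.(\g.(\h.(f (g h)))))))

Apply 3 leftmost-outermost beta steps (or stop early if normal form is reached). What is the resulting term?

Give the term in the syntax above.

Step 0: ((((\f.(\g.(\h.((f h) g)))) (\a.a)) v) ((\b.(\c.b)) (\f.(\g.(\h.(f (g h)))))))
Step 1: (((\g.(\h.(((\a.a) h) g))) v) ((\b.(\c.b)) (\f.(\g.(\h.(f (g h)))))))
Step 2: ((\h.(((\a.a) h) v)) ((\b.(\c.b)) (\f.(\g.(\h.(f (g h)))))))
Step 3: (((\a.a) ((\b.(\c.b)) (\f.(\g.(\h.(f (g h))))))) v)

Answer: (((\a.a) ((\b.(\c.b)) (\f.(\g.(\h.(f (g h))))))) v)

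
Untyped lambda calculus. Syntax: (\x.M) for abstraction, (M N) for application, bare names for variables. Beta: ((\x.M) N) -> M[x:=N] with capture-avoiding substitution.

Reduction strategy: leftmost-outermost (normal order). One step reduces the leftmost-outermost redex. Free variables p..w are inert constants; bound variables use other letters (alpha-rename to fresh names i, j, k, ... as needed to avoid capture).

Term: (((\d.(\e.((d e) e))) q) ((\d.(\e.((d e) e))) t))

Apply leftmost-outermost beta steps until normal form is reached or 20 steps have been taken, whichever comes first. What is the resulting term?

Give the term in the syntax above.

Step 0: (((\d.(\e.((d e) e))) q) ((\d.(\e.((d e) e))) t))
Step 1: ((\e.((q e) e)) ((\d.(\e.((d e) e))) t))
Step 2: ((q ((\d.(\e.((d e) e))) t)) ((\d.(\e.((d e) e))) t))
Step 3: ((q (\e.((t e) e))) ((\d.(\e.((d e) e))) t))
Step 4: ((q (\e.((t e) e))) (\e.((t e) e)))

Answer: ((q (\e.((t e) e))) (\e.((t e) e)))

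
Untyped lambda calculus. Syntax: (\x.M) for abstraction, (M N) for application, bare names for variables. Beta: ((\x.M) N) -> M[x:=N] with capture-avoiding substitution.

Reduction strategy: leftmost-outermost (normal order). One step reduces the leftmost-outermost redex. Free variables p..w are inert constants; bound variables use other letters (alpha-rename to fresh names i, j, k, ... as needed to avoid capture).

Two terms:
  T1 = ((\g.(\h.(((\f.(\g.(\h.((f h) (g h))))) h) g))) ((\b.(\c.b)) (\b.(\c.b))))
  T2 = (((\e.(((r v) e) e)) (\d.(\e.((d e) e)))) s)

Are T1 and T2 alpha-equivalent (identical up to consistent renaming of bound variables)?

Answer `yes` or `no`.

Answer: no

Derivation:
Term 1: ((\g.(\h.(((\f.(\g.(\h.((f h) (g h))))) h) g))) ((\b.(\c.b)) (\b.(\c.b))))
Term 2: (((\e.(((r v) e) e)) (\d.(\e.((d e) e)))) s)
Alpha-equivalence: compare structure up to binder renaming.
Result: False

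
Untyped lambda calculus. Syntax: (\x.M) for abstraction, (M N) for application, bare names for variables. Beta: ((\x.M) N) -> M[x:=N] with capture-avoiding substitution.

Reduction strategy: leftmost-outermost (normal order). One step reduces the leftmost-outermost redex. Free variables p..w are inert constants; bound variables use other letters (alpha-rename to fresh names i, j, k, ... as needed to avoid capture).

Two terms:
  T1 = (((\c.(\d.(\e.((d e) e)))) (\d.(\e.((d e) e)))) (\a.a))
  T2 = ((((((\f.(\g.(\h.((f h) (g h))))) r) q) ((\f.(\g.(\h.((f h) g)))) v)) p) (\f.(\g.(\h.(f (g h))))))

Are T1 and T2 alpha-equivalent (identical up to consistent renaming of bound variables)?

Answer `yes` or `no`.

Answer: no

Derivation:
Term 1: (((\c.(\d.(\e.((d e) e)))) (\d.(\e.((d e) e)))) (\a.a))
Term 2: ((((((\f.(\g.(\h.((f h) (g h))))) r) q) ((\f.(\g.(\h.((f h) g)))) v)) p) (\f.(\g.(\h.(f (g h))))))
Alpha-equivalence: compare structure up to binder renaming.
Result: False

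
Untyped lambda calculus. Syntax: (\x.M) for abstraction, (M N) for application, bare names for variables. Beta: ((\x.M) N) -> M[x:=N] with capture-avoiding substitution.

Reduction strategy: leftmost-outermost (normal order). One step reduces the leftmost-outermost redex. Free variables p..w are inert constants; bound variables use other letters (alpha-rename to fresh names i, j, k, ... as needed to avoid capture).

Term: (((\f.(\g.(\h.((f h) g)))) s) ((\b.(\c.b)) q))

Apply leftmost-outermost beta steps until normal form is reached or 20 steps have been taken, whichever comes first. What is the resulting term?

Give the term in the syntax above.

Step 0: (((\f.(\g.(\h.((f h) g)))) s) ((\b.(\c.b)) q))
Step 1: ((\g.(\h.((s h) g))) ((\b.(\c.b)) q))
Step 2: (\h.((s h) ((\b.(\c.b)) q)))
Step 3: (\h.((s h) (\c.q)))

Answer: (\h.((s h) (\c.q)))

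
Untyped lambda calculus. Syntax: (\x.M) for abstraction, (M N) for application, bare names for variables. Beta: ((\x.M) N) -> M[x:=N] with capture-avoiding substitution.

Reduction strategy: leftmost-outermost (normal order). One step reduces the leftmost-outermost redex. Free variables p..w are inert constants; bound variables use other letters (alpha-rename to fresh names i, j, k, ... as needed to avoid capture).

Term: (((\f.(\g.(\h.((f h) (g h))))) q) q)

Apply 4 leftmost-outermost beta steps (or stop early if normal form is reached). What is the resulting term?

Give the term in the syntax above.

Answer: (\h.((q h) (q h)))

Derivation:
Step 0: (((\f.(\g.(\h.((f h) (g h))))) q) q)
Step 1: ((\g.(\h.((q h) (g h)))) q)
Step 2: (\h.((q h) (q h)))
Step 3: (normal form reached)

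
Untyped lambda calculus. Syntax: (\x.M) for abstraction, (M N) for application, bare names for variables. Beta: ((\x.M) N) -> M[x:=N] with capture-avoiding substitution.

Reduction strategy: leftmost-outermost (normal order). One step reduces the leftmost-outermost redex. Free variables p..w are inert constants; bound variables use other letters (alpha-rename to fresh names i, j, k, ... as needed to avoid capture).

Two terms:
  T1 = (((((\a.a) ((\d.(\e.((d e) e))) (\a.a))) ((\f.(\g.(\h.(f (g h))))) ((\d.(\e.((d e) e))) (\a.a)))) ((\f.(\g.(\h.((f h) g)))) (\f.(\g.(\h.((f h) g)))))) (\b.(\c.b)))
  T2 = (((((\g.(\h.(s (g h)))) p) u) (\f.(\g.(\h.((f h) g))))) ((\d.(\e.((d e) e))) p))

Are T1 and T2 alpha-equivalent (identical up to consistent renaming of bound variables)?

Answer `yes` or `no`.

Answer: no

Derivation:
Term 1: (((((\a.a) ((\d.(\e.((d e) e))) (\a.a))) ((\f.(\g.(\h.(f (g h))))) ((\d.(\e.((d e) e))) (\a.a)))) ((\f.(\g.(\h.((f h) g)))) (\f.(\g.(\h.((f h) g)))))) (\b.(\c.b)))
Term 2: (((((\g.(\h.(s (g h)))) p) u) (\f.(\g.(\h.((f h) g))))) ((\d.(\e.((d e) e))) p))
Alpha-equivalence: compare structure up to binder renaming.
Result: False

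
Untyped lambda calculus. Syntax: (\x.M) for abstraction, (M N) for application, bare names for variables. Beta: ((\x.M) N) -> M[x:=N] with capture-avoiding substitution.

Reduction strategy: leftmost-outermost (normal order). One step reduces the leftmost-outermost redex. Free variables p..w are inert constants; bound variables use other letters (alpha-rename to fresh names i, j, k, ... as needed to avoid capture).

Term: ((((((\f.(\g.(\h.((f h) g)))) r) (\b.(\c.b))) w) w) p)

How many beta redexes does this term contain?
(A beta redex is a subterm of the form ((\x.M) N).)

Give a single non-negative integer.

Answer: 1

Derivation:
Term: ((((((\f.(\g.(\h.((f h) g)))) r) (\b.(\c.b))) w) w) p)
  Redex: ((\f.(\g.(\h.((f h) g)))) r)
Total redexes: 1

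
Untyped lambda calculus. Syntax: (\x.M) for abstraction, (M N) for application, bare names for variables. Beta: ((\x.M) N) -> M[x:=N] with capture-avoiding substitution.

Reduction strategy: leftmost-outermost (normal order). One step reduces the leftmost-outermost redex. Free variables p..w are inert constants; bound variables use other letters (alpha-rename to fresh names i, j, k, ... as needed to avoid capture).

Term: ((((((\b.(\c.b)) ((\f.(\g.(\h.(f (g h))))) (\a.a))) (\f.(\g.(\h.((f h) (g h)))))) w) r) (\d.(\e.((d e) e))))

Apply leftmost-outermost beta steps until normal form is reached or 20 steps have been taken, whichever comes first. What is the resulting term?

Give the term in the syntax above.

Answer: ((w r) (\d.(\e.((d e) e))))

Derivation:
Step 0: ((((((\b.(\c.b)) ((\f.(\g.(\h.(f (g h))))) (\a.a))) (\f.(\g.(\h.((f h) (g h)))))) w) r) (\d.(\e.((d e) e))))
Step 1: (((((\c.((\f.(\g.(\h.(f (g h))))) (\a.a))) (\f.(\g.(\h.((f h) (g h)))))) w) r) (\d.(\e.((d e) e))))
Step 2: (((((\f.(\g.(\h.(f (g h))))) (\a.a)) w) r) (\d.(\e.((d e) e))))
Step 3: ((((\g.(\h.((\a.a) (g h)))) w) r) (\d.(\e.((d e) e))))
Step 4: (((\h.((\a.a) (w h))) r) (\d.(\e.((d e) e))))
Step 5: (((\a.a) (w r)) (\d.(\e.((d e) e))))
Step 6: ((w r) (\d.(\e.((d e) e))))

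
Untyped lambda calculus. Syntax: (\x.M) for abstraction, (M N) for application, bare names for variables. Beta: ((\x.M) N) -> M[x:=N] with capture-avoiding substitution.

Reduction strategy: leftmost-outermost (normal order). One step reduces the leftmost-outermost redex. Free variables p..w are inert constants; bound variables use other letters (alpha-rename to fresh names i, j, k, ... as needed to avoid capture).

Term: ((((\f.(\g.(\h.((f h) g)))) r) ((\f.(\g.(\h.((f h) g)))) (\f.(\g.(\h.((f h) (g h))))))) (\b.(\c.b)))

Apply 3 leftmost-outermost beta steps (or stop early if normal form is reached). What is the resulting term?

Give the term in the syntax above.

Answer: ((r (\b.(\c.b))) ((\f.(\g.(\h.((f h) g)))) (\f.(\g.(\h.((f h) (g h)))))))

Derivation:
Step 0: ((((\f.(\g.(\h.((f h) g)))) r) ((\f.(\g.(\h.((f h) g)))) (\f.(\g.(\h.((f h) (g h))))))) (\b.(\c.b)))
Step 1: (((\g.(\h.((r h) g))) ((\f.(\g.(\h.((f h) g)))) (\f.(\g.(\h.((f h) (g h))))))) (\b.(\c.b)))
Step 2: ((\h.((r h) ((\f.(\g.(\h.((f h) g)))) (\f.(\g.(\h.((f h) (g h)))))))) (\b.(\c.b)))
Step 3: ((r (\b.(\c.b))) ((\f.(\g.(\h.((f h) g)))) (\f.(\g.(\h.((f h) (g h)))))))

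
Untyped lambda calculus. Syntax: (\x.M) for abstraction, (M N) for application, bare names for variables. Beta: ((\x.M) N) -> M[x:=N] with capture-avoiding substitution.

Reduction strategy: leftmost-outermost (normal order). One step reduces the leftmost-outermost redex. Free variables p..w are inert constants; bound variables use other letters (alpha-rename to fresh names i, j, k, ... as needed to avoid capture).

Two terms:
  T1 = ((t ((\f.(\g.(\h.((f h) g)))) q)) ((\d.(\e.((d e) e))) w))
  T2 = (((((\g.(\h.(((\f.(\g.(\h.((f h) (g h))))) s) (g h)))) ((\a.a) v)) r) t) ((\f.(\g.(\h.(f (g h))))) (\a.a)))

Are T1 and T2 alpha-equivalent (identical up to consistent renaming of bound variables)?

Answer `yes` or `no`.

Term 1: ((t ((\f.(\g.(\h.((f h) g)))) q)) ((\d.(\e.((d e) e))) w))
Term 2: (((((\g.(\h.(((\f.(\g.(\h.((f h) (g h))))) s) (g h)))) ((\a.a) v)) r) t) ((\f.(\g.(\h.(f (g h))))) (\a.a)))
Alpha-equivalence: compare structure up to binder renaming.
Result: False

Answer: no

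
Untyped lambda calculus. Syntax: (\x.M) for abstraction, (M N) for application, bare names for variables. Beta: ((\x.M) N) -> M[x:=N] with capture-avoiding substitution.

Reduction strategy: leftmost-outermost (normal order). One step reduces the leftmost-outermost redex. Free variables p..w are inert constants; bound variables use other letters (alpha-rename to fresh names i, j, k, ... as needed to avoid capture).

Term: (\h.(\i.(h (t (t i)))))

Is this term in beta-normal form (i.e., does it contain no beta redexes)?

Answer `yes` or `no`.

Term: (\h.(\i.(h (t (t i)))))
No beta redexes found.

Answer: yes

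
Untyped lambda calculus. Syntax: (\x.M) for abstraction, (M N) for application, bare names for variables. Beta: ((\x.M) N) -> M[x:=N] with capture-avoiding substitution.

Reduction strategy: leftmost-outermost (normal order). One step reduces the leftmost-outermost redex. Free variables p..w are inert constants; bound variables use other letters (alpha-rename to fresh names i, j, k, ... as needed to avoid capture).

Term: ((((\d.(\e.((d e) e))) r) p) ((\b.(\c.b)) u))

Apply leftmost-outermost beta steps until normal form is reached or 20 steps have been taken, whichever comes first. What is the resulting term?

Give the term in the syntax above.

Answer: (((r p) p) (\c.u))

Derivation:
Step 0: ((((\d.(\e.((d e) e))) r) p) ((\b.(\c.b)) u))
Step 1: (((\e.((r e) e)) p) ((\b.(\c.b)) u))
Step 2: (((r p) p) ((\b.(\c.b)) u))
Step 3: (((r p) p) (\c.u))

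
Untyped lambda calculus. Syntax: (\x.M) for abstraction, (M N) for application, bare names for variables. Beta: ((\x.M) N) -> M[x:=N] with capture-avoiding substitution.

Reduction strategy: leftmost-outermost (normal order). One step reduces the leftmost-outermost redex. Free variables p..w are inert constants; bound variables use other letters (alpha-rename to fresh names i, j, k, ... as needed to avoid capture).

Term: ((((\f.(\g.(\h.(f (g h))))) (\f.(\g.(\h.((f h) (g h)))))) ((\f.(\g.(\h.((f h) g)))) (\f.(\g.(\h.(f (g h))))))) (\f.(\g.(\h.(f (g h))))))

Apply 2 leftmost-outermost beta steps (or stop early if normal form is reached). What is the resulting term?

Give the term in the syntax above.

Step 0: ((((\f.(\g.(\h.(f (g h))))) (\f.(\g.(\h.((f h) (g h)))))) ((\f.(\g.(\h.((f h) g)))) (\f.(\g.(\h.(f (g h))))))) (\f.(\g.(\h.(f (g h))))))
Step 1: (((\g.(\h.((\f.(\g.(\h.((f h) (g h))))) (g h)))) ((\f.(\g.(\h.((f h) g)))) (\f.(\g.(\h.(f (g h))))))) (\f.(\g.(\h.(f (g h))))))
Step 2: ((\h.((\f.(\g.(\h.((f h) (g h))))) (((\f.(\g.(\h.((f h) g)))) (\f.(\g.(\h.(f (g h)))))) h))) (\f.(\g.(\h.(f (g h))))))

Answer: ((\h.((\f.(\g.(\h.((f h) (g h))))) (((\f.(\g.(\h.((f h) g)))) (\f.(\g.(\h.(f (g h)))))) h))) (\f.(\g.(\h.(f (g h))))))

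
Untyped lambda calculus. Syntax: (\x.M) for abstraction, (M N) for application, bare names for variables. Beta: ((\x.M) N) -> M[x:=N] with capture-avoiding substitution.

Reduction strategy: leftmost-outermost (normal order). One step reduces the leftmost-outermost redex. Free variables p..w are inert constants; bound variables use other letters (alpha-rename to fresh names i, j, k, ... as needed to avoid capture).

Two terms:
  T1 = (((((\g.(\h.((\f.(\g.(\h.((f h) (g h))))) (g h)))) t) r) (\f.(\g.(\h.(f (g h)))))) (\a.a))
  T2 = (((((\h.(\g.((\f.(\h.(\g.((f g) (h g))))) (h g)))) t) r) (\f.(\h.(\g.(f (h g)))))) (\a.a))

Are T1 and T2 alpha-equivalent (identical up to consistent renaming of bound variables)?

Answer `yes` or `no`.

Term 1: (((((\g.(\h.((\f.(\g.(\h.((f h) (g h))))) (g h)))) t) r) (\f.(\g.(\h.(f (g h)))))) (\a.a))
Term 2: (((((\h.(\g.((\f.(\h.(\g.((f g) (h g))))) (h g)))) t) r) (\f.(\h.(\g.(f (h g)))))) (\a.a))
Alpha-equivalence: compare structure up to binder renaming.
Result: True

Answer: yes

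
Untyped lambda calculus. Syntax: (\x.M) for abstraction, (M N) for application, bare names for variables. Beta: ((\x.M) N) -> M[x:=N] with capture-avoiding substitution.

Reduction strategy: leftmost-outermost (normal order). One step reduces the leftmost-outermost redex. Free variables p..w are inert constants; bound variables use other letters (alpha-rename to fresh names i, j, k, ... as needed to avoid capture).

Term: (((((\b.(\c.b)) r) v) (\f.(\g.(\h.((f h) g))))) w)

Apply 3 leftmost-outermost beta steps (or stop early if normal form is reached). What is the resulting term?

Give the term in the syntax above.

Answer: ((r (\f.(\g.(\h.((f h) g))))) w)

Derivation:
Step 0: (((((\b.(\c.b)) r) v) (\f.(\g.(\h.((f h) g))))) w)
Step 1: ((((\c.r) v) (\f.(\g.(\h.((f h) g))))) w)
Step 2: ((r (\f.(\g.(\h.((f h) g))))) w)
Step 3: (normal form reached)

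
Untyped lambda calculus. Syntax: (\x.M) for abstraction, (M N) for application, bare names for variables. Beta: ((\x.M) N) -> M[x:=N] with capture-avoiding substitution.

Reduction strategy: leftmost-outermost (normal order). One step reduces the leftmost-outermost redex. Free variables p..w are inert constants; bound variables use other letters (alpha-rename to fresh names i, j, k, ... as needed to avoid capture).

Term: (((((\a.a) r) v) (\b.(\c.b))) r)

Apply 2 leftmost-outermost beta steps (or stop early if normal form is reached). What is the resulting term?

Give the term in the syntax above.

Step 0: (((((\a.a) r) v) (\b.(\c.b))) r)
Step 1: (((r v) (\b.(\c.b))) r)
Step 2: (normal form reached)

Answer: (((r v) (\b.(\c.b))) r)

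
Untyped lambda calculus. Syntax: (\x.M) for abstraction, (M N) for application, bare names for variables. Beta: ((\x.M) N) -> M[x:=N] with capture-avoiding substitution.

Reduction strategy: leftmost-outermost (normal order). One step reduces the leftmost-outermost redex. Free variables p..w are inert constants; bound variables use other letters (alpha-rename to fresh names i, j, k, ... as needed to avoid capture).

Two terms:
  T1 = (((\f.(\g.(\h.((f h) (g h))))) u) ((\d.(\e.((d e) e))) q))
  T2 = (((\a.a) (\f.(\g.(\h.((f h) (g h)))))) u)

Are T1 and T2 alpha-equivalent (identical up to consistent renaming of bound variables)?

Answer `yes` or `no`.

Term 1: (((\f.(\g.(\h.((f h) (g h))))) u) ((\d.(\e.((d e) e))) q))
Term 2: (((\a.a) (\f.(\g.(\h.((f h) (g h)))))) u)
Alpha-equivalence: compare structure up to binder renaming.
Result: False

Answer: no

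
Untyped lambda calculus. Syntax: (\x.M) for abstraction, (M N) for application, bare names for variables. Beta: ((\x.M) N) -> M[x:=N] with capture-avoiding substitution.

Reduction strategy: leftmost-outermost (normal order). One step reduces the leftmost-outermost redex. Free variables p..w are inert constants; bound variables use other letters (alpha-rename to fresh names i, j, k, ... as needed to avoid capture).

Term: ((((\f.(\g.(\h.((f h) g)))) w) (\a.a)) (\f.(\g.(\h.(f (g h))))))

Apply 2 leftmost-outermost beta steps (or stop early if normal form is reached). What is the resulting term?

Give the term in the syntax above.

Answer: ((\h.((w h) (\a.a))) (\f.(\g.(\h.(f (g h))))))

Derivation:
Step 0: ((((\f.(\g.(\h.((f h) g)))) w) (\a.a)) (\f.(\g.(\h.(f (g h))))))
Step 1: (((\g.(\h.((w h) g))) (\a.a)) (\f.(\g.(\h.(f (g h))))))
Step 2: ((\h.((w h) (\a.a))) (\f.(\g.(\h.(f (g h))))))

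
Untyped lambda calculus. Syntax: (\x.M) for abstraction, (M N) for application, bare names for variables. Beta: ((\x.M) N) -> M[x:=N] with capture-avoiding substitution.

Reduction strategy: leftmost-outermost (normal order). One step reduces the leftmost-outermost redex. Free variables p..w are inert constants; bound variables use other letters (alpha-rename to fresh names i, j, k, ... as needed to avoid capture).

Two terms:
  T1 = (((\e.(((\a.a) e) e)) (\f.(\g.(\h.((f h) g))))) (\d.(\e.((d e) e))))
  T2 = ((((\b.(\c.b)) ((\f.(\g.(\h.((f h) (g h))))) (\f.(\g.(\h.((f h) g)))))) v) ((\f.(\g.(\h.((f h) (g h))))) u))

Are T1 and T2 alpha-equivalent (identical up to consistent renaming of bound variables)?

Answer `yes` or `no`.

Term 1: (((\e.(((\a.a) e) e)) (\f.(\g.(\h.((f h) g))))) (\d.(\e.((d e) e))))
Term 2: ((((\b.(\c.b)) ((\f.(\g.(\h.((f h) (g h))))) (\f.(\g.(\h.((f h) g)))))) v) ((\f.(\g.(\h.((f h) (g h))))) u))
Alpha-equivalence: compare structure up to binder renaming.
Result: False

Answer: no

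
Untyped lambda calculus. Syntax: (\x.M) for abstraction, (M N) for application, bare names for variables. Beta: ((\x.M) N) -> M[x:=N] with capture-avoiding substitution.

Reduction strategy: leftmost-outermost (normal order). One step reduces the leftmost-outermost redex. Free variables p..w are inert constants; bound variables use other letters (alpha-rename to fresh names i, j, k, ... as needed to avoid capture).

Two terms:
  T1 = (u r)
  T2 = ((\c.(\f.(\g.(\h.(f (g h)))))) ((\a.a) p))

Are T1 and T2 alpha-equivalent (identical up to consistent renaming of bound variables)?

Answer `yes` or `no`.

Answer: no

Derivation:
Term 1: (u r)
Term 2: ((\c.(\f.(\g.(\h.(f (g h)))))) ((\a.a) p))
Alpha-equivalence: compare structure up to binder renaming.
Result: False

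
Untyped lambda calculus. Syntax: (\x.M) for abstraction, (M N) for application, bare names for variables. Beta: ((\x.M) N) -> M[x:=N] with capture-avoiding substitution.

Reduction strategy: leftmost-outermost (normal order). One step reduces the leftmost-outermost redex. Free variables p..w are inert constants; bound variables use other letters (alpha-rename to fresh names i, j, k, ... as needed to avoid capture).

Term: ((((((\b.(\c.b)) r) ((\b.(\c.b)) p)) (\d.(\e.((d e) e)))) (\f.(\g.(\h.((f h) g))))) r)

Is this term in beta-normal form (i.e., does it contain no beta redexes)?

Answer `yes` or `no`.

Answer: no

Derivation:
Term: ((((((\b.(\c.b)) r) ((\b.(\c.b)) p)) (\d.(\e.((d e) e)))) (\f.(\g.(\h.((f h) g))))) r)
Found 2 beta redex(es).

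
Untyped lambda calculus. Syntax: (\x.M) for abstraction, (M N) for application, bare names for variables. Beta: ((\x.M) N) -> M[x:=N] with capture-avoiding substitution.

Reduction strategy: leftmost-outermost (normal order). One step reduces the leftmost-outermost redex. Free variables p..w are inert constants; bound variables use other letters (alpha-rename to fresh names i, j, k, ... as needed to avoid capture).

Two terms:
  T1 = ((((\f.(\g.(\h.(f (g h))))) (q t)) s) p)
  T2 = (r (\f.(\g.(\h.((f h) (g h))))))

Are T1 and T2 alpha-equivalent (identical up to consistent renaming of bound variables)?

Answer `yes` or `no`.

Answer: no

Derivation:
Term 1: ((((\f.(\g.(\h.(f (g h))))) (q t)) s) p)
Term 2: (r (\f.(\g.(\h.((f h) (g h))))))
Alpha-equivalence: compare structure up to binder renaming.
Result: False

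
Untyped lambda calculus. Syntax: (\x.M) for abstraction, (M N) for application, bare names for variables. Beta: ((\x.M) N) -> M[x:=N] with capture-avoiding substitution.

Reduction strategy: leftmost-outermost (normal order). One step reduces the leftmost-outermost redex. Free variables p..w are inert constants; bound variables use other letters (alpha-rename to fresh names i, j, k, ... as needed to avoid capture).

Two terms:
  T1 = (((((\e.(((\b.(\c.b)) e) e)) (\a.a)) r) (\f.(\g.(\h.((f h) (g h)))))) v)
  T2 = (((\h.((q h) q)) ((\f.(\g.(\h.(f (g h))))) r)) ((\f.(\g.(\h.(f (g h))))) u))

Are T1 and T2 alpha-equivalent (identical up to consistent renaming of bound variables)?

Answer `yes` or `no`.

Term 1: (((((\e.(((\b.(\c.b)) e) e)) (\a.a)) r) (\f.(\g.(\h.((f h) (g h)))))) v)
Term 2: (((\h.((q h) q)) ((\f.(\g.(\h.(f (g h))))) r)) ((\f.(\g.(\h.(f (g h))))) u))
Alpha-equivalence: compare structure up to binder renaming.
Result: False

Answer: no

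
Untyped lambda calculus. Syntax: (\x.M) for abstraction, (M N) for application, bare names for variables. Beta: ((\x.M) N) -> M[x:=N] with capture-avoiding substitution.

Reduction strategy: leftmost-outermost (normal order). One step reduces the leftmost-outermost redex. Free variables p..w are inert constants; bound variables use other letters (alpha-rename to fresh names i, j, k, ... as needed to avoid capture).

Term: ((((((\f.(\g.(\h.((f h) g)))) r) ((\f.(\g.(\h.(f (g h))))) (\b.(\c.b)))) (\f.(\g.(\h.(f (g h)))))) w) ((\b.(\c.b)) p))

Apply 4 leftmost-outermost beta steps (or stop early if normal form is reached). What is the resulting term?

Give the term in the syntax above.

Answer: ((((r (\f.(\g.(\h.(f (g h)))))) (\g.(\h.((\b.(\c.b)) (g h))))) w) ((\b.(\c.b)) p))

Derivation:
Step 0: ((((((\f.(\g.(\h.((f h) g)))) r) ((\f.(\g.(\h.(f (g h))))) (\b.(\c.b)))) (\f.(\g.(\h.(f (g h)))))) w) ((\b.(\c.b)) p))
Step 1: (((((\g.(\h.((r h) g))) ((\f.(\g.(\h.(f (g h))))) (\b.(\c.b)))) (\f.(\g.(\h.(f (g h)))))) w) ((\b.(\c.b)) p))
Step 2: ((((\h.((r h) ((\f.(\g.(\h.(f (g h))))) (\b.(\c.b))))) (\f.(\g.(\h.(f (g h)))))) w) ((\b.(\c.b)) p))
Step 3: ((((r (\f.(\g.(\h.(f (g h)))))) ((\f.(\g.(\h.(f (g h))))) (\b.(\c.b)))) w) ((\b.(\c.b)) p))
Step 4: ((((r (\f.(\g.(\h.(f (g h)))))) (\g.(\h.((\b.(\c.b)) (g h))))) w) ((\b.(\c.b)) p))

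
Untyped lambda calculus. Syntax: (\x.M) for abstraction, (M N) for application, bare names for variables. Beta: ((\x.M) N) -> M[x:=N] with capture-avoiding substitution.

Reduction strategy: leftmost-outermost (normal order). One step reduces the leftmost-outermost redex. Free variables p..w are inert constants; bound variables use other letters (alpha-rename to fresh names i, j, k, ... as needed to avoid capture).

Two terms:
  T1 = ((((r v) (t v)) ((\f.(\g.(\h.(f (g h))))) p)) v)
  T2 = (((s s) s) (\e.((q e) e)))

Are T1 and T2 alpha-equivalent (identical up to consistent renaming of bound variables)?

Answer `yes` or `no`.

Term 1: ((((r v) (t v)) ((\f.(\g.(\h.(f (g h))))) p)) v)
Term 2: (((s s) s) (\e.((q e) e)))
Alpha-equivalence: compare structure up to binder renaming.
Result: False

Answer: no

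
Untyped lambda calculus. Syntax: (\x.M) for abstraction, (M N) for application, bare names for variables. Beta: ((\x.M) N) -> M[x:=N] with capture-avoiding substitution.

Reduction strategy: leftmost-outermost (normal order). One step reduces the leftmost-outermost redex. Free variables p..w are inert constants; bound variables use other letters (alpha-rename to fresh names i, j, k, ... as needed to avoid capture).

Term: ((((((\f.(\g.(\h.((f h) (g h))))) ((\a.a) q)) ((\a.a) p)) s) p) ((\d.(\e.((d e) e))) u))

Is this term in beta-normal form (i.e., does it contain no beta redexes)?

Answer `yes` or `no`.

Term: ((((((\f.(\g.(\h.((f h) (g h))))) ((\a.a) q)) ((\a.a) p)) s) p) ((\d.(\e.((d e) e))) u))
Found 4 beta redex(es).

Answer: no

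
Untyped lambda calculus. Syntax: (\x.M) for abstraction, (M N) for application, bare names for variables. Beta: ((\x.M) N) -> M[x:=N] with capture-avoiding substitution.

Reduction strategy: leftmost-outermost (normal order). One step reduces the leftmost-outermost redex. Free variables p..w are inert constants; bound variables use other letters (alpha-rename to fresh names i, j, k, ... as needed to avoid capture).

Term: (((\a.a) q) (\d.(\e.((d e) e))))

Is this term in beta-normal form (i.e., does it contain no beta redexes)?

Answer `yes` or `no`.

Term: (((\a.a) q) (\d.(\e.((d e) e))))
Found 1 beta redex(es).

Answer: no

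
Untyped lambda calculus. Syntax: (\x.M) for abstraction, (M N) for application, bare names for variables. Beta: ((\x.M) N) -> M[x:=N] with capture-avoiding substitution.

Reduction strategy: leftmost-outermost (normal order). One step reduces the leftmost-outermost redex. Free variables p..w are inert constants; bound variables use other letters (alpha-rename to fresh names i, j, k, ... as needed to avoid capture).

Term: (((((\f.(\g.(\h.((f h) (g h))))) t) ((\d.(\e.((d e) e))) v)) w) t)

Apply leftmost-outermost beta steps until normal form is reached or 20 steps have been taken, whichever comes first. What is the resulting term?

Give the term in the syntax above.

Answer: (((t w) ((v w) w)) t)

Derivation:
Step 0: (((((\f.(\g.(\h.((f h) (g h))))) t) ((\d.(\e.((d e) e))) v)) w) t)
Step 1: ((((\g.(\h.((t h) (g h)))) ((\d.(\e.((d e) e))) v)) w) t)
Step 2: (((\h.((t h) (((\d.(\e.((d e) e))) v) h))) w) t)
Step 3: (((t w) (((\d.(\e.((d e) e))) v) w)) t)
Step 4: (((t w) ((\e.((v e) e)) w)) t)
Step 5: (((t w) ((v w) w)) t)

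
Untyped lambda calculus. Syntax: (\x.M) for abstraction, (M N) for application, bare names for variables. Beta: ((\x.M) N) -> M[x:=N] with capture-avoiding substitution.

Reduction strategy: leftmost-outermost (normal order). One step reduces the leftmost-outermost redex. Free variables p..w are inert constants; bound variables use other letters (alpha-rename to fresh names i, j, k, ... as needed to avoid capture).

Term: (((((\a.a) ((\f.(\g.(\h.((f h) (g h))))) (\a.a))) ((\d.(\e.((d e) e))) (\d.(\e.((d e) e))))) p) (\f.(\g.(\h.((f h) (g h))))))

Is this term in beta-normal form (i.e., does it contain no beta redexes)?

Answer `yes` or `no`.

Answer: no

Derivation:
Term: (((((\a.a) ((\f.(\g.(\h.((f h) (g h))))) (\a.a))) ((\d.(\e.((d e) e))) (\d.(\e.((d e) e))))) p) (\f.(\g.(\h.((f h) (g h))))))
Found 3 beta redex(es).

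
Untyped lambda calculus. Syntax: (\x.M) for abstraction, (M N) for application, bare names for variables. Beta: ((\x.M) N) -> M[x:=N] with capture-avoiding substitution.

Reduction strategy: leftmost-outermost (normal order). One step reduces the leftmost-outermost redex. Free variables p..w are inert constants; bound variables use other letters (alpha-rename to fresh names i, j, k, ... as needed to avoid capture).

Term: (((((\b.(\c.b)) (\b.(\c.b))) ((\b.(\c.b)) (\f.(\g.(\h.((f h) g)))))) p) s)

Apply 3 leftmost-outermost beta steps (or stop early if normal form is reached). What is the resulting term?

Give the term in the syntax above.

Answer: ((\c.p) s)

Derivation:
Step 0: (((((\b.(\c.b)) (\b.(\c.b))) ((\b.(\c.b)) (\f.(\g.(\h.((f h) g)))))) p) s)
Step 1: ((((\c.(\b.(\c.b))) ((\b.(\c.b)) (\f.(\g.(\h.((f h) g)))))) p) s)
Step 2: (((\b.(\c.b)) p) s)
Step 3: ((\c.p) s)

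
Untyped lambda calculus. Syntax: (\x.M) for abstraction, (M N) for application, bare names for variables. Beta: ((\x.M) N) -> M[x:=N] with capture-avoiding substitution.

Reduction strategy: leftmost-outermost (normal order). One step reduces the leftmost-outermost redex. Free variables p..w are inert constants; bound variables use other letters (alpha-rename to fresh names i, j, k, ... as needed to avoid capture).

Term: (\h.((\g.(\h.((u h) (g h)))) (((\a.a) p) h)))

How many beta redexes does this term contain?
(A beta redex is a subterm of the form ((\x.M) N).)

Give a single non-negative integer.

Answer: 2

Derivation:
Term: (\h.((\g.(\h.((u h) (g h)))) (((\a.a) p) h)))
  Redex: ((\g.(\h.((u h) (g h)))) (((\a.a) p) h))
  Redex: ((\a.a) p)
Total redexes: 2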